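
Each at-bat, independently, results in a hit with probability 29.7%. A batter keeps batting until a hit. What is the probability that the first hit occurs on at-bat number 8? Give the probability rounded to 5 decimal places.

0.02520

Geometric (trials to first success), p = 0.297.
P(Y = 8) = (1−p)^7 · p = 0.084857 · 0.297 = 0.0252025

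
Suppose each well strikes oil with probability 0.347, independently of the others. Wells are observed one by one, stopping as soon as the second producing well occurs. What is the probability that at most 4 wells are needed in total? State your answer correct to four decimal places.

Finishing within 4 wells ⇔ at least 2 successes in the first 4. With X ~ Binomial(4, 0.347), P(Y ≤ 4) = 1 − P(X ≤ 1).
  k=0: C(4,0)·0.347^0·0.653^4 = 0.181825
  k=1: C(4,1)·0.347^1·0.653^3 = 0.386482
1 − 0.568306 = 0.431694

0.4317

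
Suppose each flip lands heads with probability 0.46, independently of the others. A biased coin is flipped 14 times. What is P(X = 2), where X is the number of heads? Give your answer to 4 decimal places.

X ~ Binomial(n=14, p=0.46).
P(X=2) = C(14,2) · p^2 · (1−p)^12
= 91 · 0.2116 · 0.00061479 = 0.011838

0.0118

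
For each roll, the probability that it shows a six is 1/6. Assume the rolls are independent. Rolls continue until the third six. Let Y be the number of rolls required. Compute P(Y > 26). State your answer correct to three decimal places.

0.168

Needing more than 26 rolls ⇔ fewer than 3 successes in the first 26. With X ~ Binomial(26, 0.166667), P(Y > 26) = P(X ≤ 2).
  k=0: C(26,0)·0.166667^0·0.833333^26 = 0.00874
  k=1: C(26,1)·0.166667^1·0.833333^25 = 0.04542
  k=2: C(26,2)·0.166667^2·0.833333^24 = 0.11356
P(X ≤ 2) = 0.16772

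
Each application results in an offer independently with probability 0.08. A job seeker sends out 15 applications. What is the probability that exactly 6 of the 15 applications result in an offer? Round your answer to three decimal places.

0.001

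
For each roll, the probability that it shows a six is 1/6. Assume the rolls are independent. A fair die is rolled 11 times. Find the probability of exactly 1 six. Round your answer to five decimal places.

0.29609

X ~ Binomial(n=11, p=0.166667).
P(X=1) = C(11,1) · p^1 · (1−p)^10
= 11 · 0.16667 · 0.16151 = 0.2960936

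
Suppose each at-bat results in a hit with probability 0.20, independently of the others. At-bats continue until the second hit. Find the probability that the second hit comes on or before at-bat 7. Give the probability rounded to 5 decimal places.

Finishing within 7 at-bats ⇔ at least 2 successes in the first 7. With X ~ Binomial(7, 0.20), P(Y ≤ 7) = 1 − P(X ≤ 1).
  k=0: C(7,0)·0.20^0·0.80^7 = 0.2097152
  k=1: C(7,1)·0.20^1·0.80^6 = 0.3670016
1 − 0.5767168 = 0.4232832

0.42328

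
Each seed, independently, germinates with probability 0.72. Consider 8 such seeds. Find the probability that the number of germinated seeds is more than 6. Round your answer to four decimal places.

0.2969

X ~ Binomial(8, 0.72); P(X ≥ 7) = Σ C(8,k) p^k (1−p)^(8−k) over k:
  k=7: C(8,7)·0.72^7·0.28^1 = 0.224686
  k=8: C(8,8)·0.72^8·0.28^0 = 0.072220
Total = 0.296906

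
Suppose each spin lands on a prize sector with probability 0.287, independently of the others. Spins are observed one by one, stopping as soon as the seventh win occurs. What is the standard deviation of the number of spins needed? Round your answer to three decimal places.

Y = total spins until the seventh success; negative binomial with r=7, p=0.287.
SD(Y) = √[r(1−p)/p²] = √(60.59318) = 7.78416

7.784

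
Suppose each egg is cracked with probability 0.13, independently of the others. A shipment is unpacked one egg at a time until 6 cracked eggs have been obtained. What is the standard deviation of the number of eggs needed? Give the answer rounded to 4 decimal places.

17.5749

Y = total eggs until the sixth success; negative binomial with r=6, p=0.13.
SD(Y) = √[r(1−p)/p²] = √(308.875740) = 17.574861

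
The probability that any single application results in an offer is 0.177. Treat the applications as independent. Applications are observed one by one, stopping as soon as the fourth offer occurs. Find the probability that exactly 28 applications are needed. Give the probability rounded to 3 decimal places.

Y = trial on which the fourth success occurs; negative binomial, r=4, p=0.177.
P(Y=28) = C(27,3) · p^4 · (1−p)^24
= 2925 · 0.00098151 · 0.0093239 = 0.02677

0.027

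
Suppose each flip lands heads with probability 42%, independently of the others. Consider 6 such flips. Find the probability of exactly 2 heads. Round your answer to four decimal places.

0.2994

X ~ Binomial(n=6, p=0.42).
P(X=2) = C(6,2) · p^2 · (1−p)^4
= 15 · 0.1764 · 0.11316 = 0.299434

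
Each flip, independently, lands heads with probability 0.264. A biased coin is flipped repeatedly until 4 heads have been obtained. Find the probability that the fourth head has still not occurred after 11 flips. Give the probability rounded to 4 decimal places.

0.6741

Needing more than 11 flips ⇔ fewer than 4 successes in the first 11. With X ~ Binomial(11, 0.264), P(Y > 11) = P(X ≤ 3).
  k=0: C(11,0)·0.264^0·0.736^11 = 0.034329
  k=1: C(11,1)·0.264^1·0.736^10 = 0.135449
  k=2: C(11,2)·0.264^2·0.736^9 = 0.242924
  k=3: C(11,3)·0.264^3·0.736^8 = 0.261408
P(X ≤ 3) = 0.674109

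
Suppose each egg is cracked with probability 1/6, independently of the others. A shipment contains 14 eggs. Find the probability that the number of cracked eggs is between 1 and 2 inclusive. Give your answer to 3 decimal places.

0.502

X ~ Binomial(14, 0.166667); P(1 ≤ X ≤ 2) = Σ C(14,k) p^k (1−p)^(14−k) over k:
  k=1: C(14,1)·0.166667^1·0.833333^13 = 0.21808
  k=2: C(14,2)·0.166667^2·0.833333^12 = 0.28351
Total = 0.50159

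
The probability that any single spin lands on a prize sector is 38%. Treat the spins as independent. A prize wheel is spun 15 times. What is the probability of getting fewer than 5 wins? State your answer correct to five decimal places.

0.26682

X ~ Binomial(15, 0.38); P(X ≤ 4) = Σ C(15,k) p^k (1−p)^(15−k) over k:
  k=0: C(15,0)·0.38^0·0.62^15 = 0.0007689
  k=1: C(15,1)·0.38^1·0.62^14 = 0.0070690
  k=2: C(15,2)·0.38^2·0.62^13 = 0.0303283
  k=3: C(15,3)·0.38^3·0.62^12 = 0.0805494
  k=4: C(15,4)·0.38^4·0.62^11 = 0.1481070
Total = 0.2668227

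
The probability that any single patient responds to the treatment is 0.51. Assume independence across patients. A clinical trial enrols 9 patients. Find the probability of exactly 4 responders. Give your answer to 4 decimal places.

X ~ Binomial(n=9, p=0.51).
P(X=4) = C(9,4) · p^4 · (1−p)^5
= 126 · 0.067652 · 0.028248 = 0.240786

0.2408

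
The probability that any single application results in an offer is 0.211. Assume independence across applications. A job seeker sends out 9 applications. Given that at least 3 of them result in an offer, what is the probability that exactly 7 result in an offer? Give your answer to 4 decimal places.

X ~ Binomial(9, 0.211). Want P(X=7 | X≥3) = P(X=7) / P(X≥3).
P(X=7) = C(9,7)·0.211^7·0.789^2 = 0.000417
P(X≥3) = 1 − 0.118493 − 0.285194 − 0.305075 = 0.291238
Ratio = 0.000417 / 0.291238 = 0.001433

0.0014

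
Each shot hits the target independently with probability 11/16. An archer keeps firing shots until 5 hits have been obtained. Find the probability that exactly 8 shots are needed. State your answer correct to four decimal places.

0.1641

Y = trial on which the fifth success occurs; negative binomial, r=5, p=0.6875.
P(Y=8) = C(7,4) · p^5 · (1−p)^3
= 35 · 0.15359 · 0.030518 = 0.164052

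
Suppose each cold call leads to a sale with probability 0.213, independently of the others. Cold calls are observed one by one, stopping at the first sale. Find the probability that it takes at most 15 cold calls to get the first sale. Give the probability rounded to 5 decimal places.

Y = number of cold calls to the first success; geometric, p = 0.213.
P(Y ≤ 15) = 1 − (1−p)^15 = 1 − 0.0275183 = 0.9724817

0.97248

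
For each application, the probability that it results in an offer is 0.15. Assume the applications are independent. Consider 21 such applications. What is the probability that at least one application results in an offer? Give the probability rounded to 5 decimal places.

0.96705

P(at least one) = 1 − P(none) = 1 − (1 − 0.15)^21
= 1 − 0.0329456 = 0.9670544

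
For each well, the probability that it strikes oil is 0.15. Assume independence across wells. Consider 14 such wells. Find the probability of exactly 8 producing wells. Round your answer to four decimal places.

X ~ Binomial(n=14, p=0.15).
P(X=8) = C(14,8) · p^8 · (1−p)^6
= 3003 · 2.5629e-07 · 0.37715 = 0.000290

0.0003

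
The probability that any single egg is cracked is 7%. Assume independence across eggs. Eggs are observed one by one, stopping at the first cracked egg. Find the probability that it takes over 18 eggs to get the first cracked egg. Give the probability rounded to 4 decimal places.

0.2708

Y = number of eggs to the first success; geometric, p = 0.07.
P(Y > 18) = P(first 18 all fail) = (1−p)^18 = 0.270828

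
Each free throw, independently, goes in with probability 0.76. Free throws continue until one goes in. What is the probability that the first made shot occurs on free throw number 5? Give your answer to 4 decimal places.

0.0025

Geometric (trials to first success), p = 0.76.
P(Y = 5) = (1−p)^4 · p = 0.0033178 · 0.76 = 0.002521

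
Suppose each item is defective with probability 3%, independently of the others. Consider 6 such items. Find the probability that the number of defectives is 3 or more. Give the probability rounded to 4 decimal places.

0.0005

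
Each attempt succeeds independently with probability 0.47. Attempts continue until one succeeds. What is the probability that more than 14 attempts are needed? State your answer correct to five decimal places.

Y = number of attempts to the first success; geometric, p = 0.47.
P(Y > 14) = P(first 14 all fail) = (1−p)^14 = 0.0001380

0.00014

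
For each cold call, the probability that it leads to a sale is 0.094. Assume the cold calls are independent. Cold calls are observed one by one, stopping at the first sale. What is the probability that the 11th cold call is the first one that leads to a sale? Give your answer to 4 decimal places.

0.0350

Geometric (trials to first success), p = 0.094.
P(Y = 11) = (1−p)^10 · p = 0.37263 · 0.094 = 0.035028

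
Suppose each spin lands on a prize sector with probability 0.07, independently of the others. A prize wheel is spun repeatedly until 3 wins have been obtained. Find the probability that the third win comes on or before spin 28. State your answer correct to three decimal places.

Finishing within 28 spins ⇔ at least 3 successes in the first 28. With X ~ Binomial(28, 0.07), P(Y ≤ 28) = 1 − P(X ≤ 2).
  k=0: C(28,0)·0.07^0·0.93^28 = 0.13108
  k=1: C(28,1)·0.07^1·0.93^27 = 0.27625
  k=2: C(28,2)·0.07^2·0.93^26 = 0.28070
1 − 0.68802 = 0.31198

0.312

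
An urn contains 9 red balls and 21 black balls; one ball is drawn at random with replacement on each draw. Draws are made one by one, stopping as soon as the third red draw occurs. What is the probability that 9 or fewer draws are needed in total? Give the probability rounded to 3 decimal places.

0.537

Finishing within 9 draws ⇔ at least 3 successes in the first 9. With X ~ Binomial(9, 0.30), P(Y ≤ 9) = 1 − P(X ≤ 2).
  k=0: C(9,0)·0.30^0·0.70^9 = 0.04035
  k=1: C(9,1)·0.30^1·0.70^8 = 0.15565
  k=2: C(9,2)·0.30^2·0.70^7 = 0.26683
1 − 0.46283 = 0.53717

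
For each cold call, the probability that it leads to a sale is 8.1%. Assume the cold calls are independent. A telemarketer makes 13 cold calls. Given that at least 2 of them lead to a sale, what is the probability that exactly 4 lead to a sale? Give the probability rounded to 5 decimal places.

0.05061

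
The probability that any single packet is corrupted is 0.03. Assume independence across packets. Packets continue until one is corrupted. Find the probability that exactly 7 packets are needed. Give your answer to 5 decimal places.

Geometric (trials to first success), p = 0.03.
P(Y = 7) = (1−p)^6 · p = 0.83297 · 0.03 = 0.0249892

0.02499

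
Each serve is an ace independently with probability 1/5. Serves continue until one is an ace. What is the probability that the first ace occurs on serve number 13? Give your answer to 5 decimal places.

0.01374

Geometric (trials to first success), p = 0.20.
P(Y = 13) = (1−p)^12 · p = 0.068719 · 0.20 = 0.0137439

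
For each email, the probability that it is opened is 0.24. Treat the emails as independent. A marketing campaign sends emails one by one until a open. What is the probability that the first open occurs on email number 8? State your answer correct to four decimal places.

Geometric (trials to first success), p = 0.24.
P(Y = 8) = (1−p)^7 · p = 0.14645 · 0.24 = 0.035148

0.0351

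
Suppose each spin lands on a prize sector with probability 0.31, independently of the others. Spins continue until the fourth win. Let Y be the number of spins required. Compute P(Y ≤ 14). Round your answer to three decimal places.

Finishing within 14 spins ⇔ at least 4 successes in the first 14. With X ~ Binomial(14, 0.31), P(Y ≤ 14) = 1 − P(X ≤ 3).
  k=0: C(14,0)·0.31^0·0.69^14 = 0.00554
  k=1: C(14,1)·0.31^1·0.69^13 = 0.03488
  k=2: C(14,2)·0.31^2·0.69^12 = 0.10185
  k=3: C(14,3)·0.31^3·0.69^11 = 0.18303
1 − 0.32530 = 0.67470

0.675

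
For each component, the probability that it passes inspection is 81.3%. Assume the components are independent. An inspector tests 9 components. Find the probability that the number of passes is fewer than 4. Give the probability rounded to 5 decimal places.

0.00213

X ~ Binomial(9, 0.813); P(X ≤ 3) = Σ C(9,k) p^k (1−p)^(9−k) over k:
  k=0: C(9,0)·0.813^0·0.187^9 = 0.0000003
  k=1: C(9,1)·0.813^1·0.187^8 = 0.0000109
  k=2: C(9,2)·0.813^2·0.187^7 = 0.0001903
  k=3: C(9,3)·0.813^3·0.187^6 = 0.0019302
Total = 0.0021317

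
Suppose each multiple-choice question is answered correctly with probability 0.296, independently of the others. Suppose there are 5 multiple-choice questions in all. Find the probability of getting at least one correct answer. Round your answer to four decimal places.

0.8271

P(at least one) = 1 − P(none) = 1 − (1 − 0.296)^5
= 1 − 0.172927 = 0.827073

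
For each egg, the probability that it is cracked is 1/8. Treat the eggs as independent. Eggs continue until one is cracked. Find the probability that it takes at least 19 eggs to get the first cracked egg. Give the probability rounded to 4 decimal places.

0.0904

Y = number of eggs to the first success; geometric, p = 0.125.
P(Y > 18) = P(first 18 all fail) = (1−p)^18 = 0.090395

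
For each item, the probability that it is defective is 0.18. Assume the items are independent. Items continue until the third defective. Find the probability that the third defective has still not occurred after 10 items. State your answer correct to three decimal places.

0.737

Needing more than 10 items ⇔ fewer than 3 successes in the first 10. With X ~ Binomial(10, 0.18), P(Y > 10) = P(X ≤ 2).
  k=0: C(10,0)·0.18^0·0.82^10 = 0.13745
  k=1: C(10,1)·0.18^1·0.82^9 = 0.30172
  k=2: C(10,2)·0.18^2·0.82^8 = 0.29804
P(X ≤ 2) = 0.73720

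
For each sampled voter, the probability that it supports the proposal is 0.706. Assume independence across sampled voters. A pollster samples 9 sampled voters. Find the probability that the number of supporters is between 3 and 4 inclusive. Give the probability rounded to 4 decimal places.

0.0878

X ~ Binomial(9, 0.706); P(3 ≤ X ≤ 4) = Σ C(9,k) p^k (1−p)^(9−k) over k:
  k=3: C(9,3)·0.706^3·0.294^6 = 0.019089
  k=4: C(9,4)·0.706^4·0.294^5 = 0.068758
Total = 0.087847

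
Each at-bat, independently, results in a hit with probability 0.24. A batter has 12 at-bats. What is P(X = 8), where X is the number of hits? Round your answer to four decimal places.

0.0018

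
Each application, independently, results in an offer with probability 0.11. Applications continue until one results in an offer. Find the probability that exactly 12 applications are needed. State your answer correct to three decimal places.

0.031

Geometric (trials to first success), p = 0.11.
P(Y = 12) = (1−p)^11 · p = 0.27752 · 0.11 = 0.03053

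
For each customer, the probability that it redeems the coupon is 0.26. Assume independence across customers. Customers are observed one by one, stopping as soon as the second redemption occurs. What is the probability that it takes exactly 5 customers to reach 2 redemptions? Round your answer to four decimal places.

0.1096

Y = trial on which the second success occurs; negative binomial, r=2, p=0.26.
P(Y=5) = C(4,1) · p^2 · (1−p)^3
= 4 · 0.0676 · 0.40522 = 0.109573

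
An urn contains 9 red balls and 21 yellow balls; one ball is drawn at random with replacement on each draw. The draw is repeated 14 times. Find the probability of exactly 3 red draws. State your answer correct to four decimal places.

X ~ Binomial(n=14, p=0.30).
P(X=3) = C(14,3) · p^3 · (1−p)^11
= 364 · 0.027 · 0.019773 = 0.194332

0.1943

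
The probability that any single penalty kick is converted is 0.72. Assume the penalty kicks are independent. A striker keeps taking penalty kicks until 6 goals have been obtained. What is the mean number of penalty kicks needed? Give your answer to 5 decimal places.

8.33333

Y = total penalty kicks until the sixth success; negative binomial with r=6, p=0.72.
E[Y] = r / p = 6 / 0.72 = 8.3333333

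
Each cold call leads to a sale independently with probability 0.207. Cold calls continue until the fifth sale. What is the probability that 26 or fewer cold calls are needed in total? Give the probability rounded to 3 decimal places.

0.650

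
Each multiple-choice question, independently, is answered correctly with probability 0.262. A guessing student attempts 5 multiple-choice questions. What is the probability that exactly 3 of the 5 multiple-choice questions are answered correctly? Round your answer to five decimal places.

0.09795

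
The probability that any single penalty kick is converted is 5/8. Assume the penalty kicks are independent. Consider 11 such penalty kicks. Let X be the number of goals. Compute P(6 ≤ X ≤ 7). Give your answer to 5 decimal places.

0.44732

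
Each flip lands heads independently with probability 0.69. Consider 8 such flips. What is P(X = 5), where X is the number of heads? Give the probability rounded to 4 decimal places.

0.2609

X ~ Binomial(n=8, p=0.69).
P(X=5) = C(8,5) · p^5 · (1−p)^3
= 56 · 0.1564 · 0.029791 = 0.260927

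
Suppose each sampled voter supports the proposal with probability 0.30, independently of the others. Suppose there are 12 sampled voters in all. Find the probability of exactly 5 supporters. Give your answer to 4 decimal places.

X ~ Binomial(n=12, p=0.30).
P(X=5) = C(12,5) · p^5 · (1−p)^7
= 792 · 0.00243 · 0.082354 = 0.158496

0.1585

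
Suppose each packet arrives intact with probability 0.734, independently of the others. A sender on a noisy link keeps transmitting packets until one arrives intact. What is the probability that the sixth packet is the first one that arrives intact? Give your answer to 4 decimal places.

0.0010

Geometric (trials to first success), p = 0.734.
P(Y = 6) = (1−p)^5 · p = 0.0013317 · 0.734 = 0.000977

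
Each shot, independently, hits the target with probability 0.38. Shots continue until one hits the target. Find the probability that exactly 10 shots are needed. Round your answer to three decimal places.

0.005

Geometric (trials to first success), p = 0.38.
P(Y = 10) = (1−p)^9 · p = 0.013537 · 0.38 = 0.00514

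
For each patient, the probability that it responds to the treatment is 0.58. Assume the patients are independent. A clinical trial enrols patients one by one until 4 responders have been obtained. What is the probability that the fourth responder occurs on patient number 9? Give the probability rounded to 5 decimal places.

Y = trial on which the fourth success occurs; negative binomial, r=4, p=0.58.
P(Y=9) = C(8,3) · p^4 · (1−p)^5
= 56 · 0.11316 · 0.013069 = 0.0828221

0.08282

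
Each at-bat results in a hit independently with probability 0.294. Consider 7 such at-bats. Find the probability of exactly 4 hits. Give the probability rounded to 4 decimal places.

0.0920

X ~ Binomial(n=7, p=0.294).
P(X=4) = C(7,4) · p^4 · (1−p)^3
= 35 · 0.0074712 · 0.3519 = 0.092018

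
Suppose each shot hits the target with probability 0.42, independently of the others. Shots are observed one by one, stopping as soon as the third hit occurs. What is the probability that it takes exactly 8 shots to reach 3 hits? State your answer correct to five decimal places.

0.10212

Y = trial on which the third success occurs; negative binomial, r=3, p=0.42.
P(Y=8) = C(7,2) · p^3 · (1−p)^5
= 21 · 0.074088 · 0.065636 = 0.1021191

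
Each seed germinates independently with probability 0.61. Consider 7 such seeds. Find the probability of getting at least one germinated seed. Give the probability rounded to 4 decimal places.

0.9986

P(at least one) = 1 − P(none) = 1 − (1 − 0.61)^7
= 1 − 0.001372 = 0.998628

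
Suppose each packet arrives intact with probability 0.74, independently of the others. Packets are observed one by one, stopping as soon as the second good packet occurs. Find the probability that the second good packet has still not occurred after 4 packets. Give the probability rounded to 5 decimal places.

Needing more than 4 packets ⇔ fewer than 2 successes in the first 4. With X ~ Binomial(4, 0.74), P(Y > 4) = P(X ≤ 1).
  k=0: C(4,0)·0.74^0·0.26^4 = 0.0045698
  k=1: C(4,1)·0.74^1·0.26^3 = 0.0520250
P(X ≤ 1) = 0.0565947

0.05659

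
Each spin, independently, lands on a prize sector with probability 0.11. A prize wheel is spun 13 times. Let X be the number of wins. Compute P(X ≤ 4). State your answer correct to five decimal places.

X ~ Binomial(13, 0.11); P(X ≤ 4) = Σ C(13,k) p^k (1−p)^(13−k) over k:
  k=0: C(13,0)·0.11^0·0.89^13 = 0.2198215
  k=1: C(13,1)·0.11^1·0.89^12 = 0.3531963
  k=2: C(13,2)·0.11^2·0.89^11 = 0.2619208
  k=3: C(13,3)·0.11^3·0.89^10 = 0.1186982
  k=4: C(13,4)·0.11^4·0.89^9 = 0.0366764
Total = 0.9903132

0.99031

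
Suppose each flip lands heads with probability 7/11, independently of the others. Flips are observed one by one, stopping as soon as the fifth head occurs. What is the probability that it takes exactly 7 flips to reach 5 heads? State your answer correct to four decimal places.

Y = trial on which the fifth success occurs; negative binomial, r=5, p=0.636364.
P(Y=7) = C(6,4) · p^5 · (1−p)^2
= 15 · 0.10436 · 0.13223 = 0.206992

0.2070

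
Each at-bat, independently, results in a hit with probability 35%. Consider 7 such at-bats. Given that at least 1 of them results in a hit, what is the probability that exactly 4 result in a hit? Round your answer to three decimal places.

0.152

X ~ Binomial(7, 0.35). Want P(X=4 | X≥1) = P(X=4) / P(X≥1).
P(X=4) = C(7,4)·0.35^4·0.65^3 = 0.14424
P(X≥1) = 1 − 0.04902 = 0.95098
Ratio = 0.14424 / 0.95098 = 0.15167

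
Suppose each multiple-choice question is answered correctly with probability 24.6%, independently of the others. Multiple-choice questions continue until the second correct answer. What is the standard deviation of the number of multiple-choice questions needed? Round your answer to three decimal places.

4.992

Y = total multiple-choice questions until the second success; negative binomial with r=2, p=0.246.
SD(Y) = √[r(1−p)/p²] = √(24.91903) = 4.99190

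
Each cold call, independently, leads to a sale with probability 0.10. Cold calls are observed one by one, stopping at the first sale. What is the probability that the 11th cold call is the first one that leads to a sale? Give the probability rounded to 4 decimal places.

Geometric (trials to first success), p = 0.10.
P(Y = 11) = (1−p)^10 · p = 0.34868 · 0.10 = 0.034868

0.0349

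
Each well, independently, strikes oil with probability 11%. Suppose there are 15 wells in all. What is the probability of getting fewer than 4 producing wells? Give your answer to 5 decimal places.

0.92579

X ~ Binomial(15, 0.11); P(X ≤ 3) = Σ C(15,k) p^k (1−p)^(15−k) over k:
  k=0: C(15,0)·0.11^0·0.89^15 = 0.1741206
  k=1: C(15,1)·0.11^1·0.89^14 = 0.3228078
  k=2: C(15,2)·0.11^2·0.89^13 = 0.2792832
  k=3: C(15,3)·0.11^3·0.89^12 = 0.1495786
Total = 0.9257902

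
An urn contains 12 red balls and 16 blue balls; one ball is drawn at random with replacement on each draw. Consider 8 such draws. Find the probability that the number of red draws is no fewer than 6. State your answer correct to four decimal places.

X ~ Binomial(8, 0.428571); P(X ≥ 6) = Σ C(8,k) p^k (1−p)^(8−k) over k:
  k=6: C(8,6)·0.428571^6·0.571429^2 = 0.056653
  k=7: C(8,7)·0.428571^7·0.571429^1 = 0.012140
  k=8: C(8,8)·0.428571^8·0.571429^0 = 0.001138
Total = 0.069931

0.0699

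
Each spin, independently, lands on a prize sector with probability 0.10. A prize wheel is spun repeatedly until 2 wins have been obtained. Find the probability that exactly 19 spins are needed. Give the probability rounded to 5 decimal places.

0.03002

Y = trial on which the second success occurs; negative binomial, r=2, p=0.10.
P(Y=19) = C(18,1) · p^2 · (1−p)^17
= 18 · 0.01 · 0.16677 = 0.0300189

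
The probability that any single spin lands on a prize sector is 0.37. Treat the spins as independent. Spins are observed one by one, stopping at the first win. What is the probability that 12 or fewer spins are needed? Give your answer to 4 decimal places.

Y = number of spins to the first success; geometric, p = 0.37.
P(Y ≤ 12) = 1 − (1−p)^12 = 1 − 0.003909 = 0.996091

0.9961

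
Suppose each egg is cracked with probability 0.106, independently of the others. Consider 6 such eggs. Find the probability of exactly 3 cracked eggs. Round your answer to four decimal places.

0.0170

X ~ Binomial(n=6, p=0.106).
P(X=3) = C(6,3) · p^3 · (1−p)^3
= 20 · 0.001191 · 0.71452 = 0.017020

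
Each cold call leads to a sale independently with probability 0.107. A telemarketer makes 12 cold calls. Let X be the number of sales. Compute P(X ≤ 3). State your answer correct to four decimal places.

X ~ Binomial(12, 0.107); P(X ≤ 3) = Σ C(12,k) p^k (1−p)^(12−k) over k:
  k=0: C(12,0)·0.107^0·0.893^12 = 0.257168
  k=1: C(12,1)·0.107^1·0.893^11 = 0.369769
  k=2: C(12,2)·0.107^2·0.893^10 = 0.243683
  k=3: C(12,3)·0.107^3·0.893^9 = 0.097328
Total = 0.967949

0.9679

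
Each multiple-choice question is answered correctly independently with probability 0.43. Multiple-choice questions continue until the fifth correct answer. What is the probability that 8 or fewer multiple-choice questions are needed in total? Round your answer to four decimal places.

0.2235

Finishing within 8 multiple-choice questions ⇔ at least 5 successes in the first 8. With X ~ Binomial(8, 0.43), P(Y ≤ 8) = 1 − P(X ≤ 4).
  k=0: C(8,0)·0.43^0·0.57^8 = 0.011143
  k=1: C(8,1)·0.43^1·0.57^7 = 0.067248
  k=2: C(8,2)·0.43^2·0.57^6 = 0.177560
  k=3: C(8,3)·0.43^3·0.57^5 = 0.267897
  k=4: C(8,4)·0.43^4·0.57^4 = 0.252622
1 − 0.776470 = 0.223530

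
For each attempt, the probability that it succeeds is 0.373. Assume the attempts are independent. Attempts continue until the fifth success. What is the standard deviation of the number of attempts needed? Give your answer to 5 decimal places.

4.74690

Y = total attempts until the fifth success; negative binomial with r=5, p=0.373.
SD(Y) = √[r(1−p)/p²] = √(22.5330449) = 4.7468984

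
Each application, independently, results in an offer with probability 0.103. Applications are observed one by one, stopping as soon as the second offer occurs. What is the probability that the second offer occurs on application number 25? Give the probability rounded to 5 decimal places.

0.02090

Y = trial on which the second success occurs; negative binomial, r=2, p=0.103.
P(Y=25) = C(24,1) · p^2 · (1−p)^23
= 24 · 0.010609 · 0.082078 = 0.0208983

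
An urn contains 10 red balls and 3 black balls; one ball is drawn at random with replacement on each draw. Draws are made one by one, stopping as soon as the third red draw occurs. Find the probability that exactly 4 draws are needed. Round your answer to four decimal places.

Y = trial on which the third success occurs; negative binomial, r=3, p=0.769231.
P(Y=4) = C(3,2) · p^3 · (1−p)^1
= 3 · 0.45517 · 0.23077 = 0.315115

0.3151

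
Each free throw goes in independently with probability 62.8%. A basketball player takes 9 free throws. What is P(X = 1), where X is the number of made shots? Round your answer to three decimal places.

0.002

X ~ Binomial(n=9, p=0.628).
P(X=1) = C(9,1) · p^1 · (1−p)^8
= 9 · 0.628 · 0.00036673 = 0.00207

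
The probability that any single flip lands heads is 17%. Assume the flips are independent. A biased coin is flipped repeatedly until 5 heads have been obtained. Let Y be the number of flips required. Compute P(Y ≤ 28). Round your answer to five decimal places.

0.52948

Finishing within 28 flips ⇔ at least 5 successes in the first 28. With X ~ Binomial(28, 0.17), P(Y ≤ 28) = 1 − P(X ≤ 4).
  k=0: C(28,0)·0.17^0·0.83^28 = 0.0054223
  k=1: C(28,1)·0.17^1·0.83^27 = 0.0310968
  k=2: C(28,2)·0.17^2·0.83^26 = 0.0859845
  k=3: C(28,3)·0.17^3·0.83^25 = 0.1526311
  k=4: C(28,4)·0.17^4·0.83^24 = 0.1953862
1 − 0.4705208 = 0.5294792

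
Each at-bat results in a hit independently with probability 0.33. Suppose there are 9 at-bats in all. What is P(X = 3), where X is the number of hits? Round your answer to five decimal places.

X ~ Binomial(n=9, p=0.33).
P(X=3) = C(9,3) · p^3 · (1−p)^6
= 84 · 0.035937 · 0.090458 = 0.2730674

0.27307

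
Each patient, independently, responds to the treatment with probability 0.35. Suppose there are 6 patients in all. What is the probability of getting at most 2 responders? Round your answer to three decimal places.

0.647

X ~ Binomial(6, 0.35); P(X ≤ 2) = Σ C(6,k) p^k (1−p)^(6−k) over k:
  k=0: C(6,0)·0.35^0·0.65^6 = 0.07542
  k=1: C(6,1)·0.35^1·0.65^5 = 0.24366
  k=2: C(6,2)·0.35^2·0.65^4 = 0.32801
Total = 0.64709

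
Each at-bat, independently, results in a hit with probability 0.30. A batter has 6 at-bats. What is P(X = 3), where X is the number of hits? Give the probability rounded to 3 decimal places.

0.185

X ~ Binomial(n=6, p=0.30).
P(X=3) = C(6,3) · p^3 · (1−p)^3
= 20 · 0.027 · 0.343 = 0.18522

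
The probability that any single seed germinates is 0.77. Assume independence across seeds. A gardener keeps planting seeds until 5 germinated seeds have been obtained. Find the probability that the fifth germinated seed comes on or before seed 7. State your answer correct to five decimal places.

0.79674

Finishing within 7 seeds ⇔ at least 5 successes in the first 7. With X ~ Binomial(7, 0.77), P(Y ≤ 7) = 1 − P(X ≤ 4).
  k=0: C(7,0)·0.77^0·0.23^7 = 0.0000340
  k=1: C(7,1)·0.77^1·0.23^6 = 0.0007979
  k=2: C(7,2)·0.77^2·0.23^5 = 0.0080138
  k=3: C(7,3)·0.77^3·0.23^4 = 0.0447148
  k=4: C(7,4)·0.77^4·0.23^3 = 0.1496975
1 − 0.2032581 = 0.7967419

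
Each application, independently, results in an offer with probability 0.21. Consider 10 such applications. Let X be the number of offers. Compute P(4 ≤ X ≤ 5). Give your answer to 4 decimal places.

X ~ Binomial(10, 0.21); P(4 ≤ X ≤ 5) = Σ C(10,k) p^k (1−p)^(10−k) over k:
  k=4: C(10,4)·0.21^4·0.79^6 = 0.099279
  k=5: C(10,5)·0.21^5·0.79^5 = 0.031669
Total = 0.130948

0.1309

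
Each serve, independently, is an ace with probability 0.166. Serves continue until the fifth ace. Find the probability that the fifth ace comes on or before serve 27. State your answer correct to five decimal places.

0.47269

Finishing within 27 serves ⇔ at least 5 successes in the first 27. With X ~ Binomial(27, 0.166), P(Y ≤ 27) = 1 − P(X ≤ 4).
  k=0: C(27,0)·0.166^0·0.834^27 = 0.0074385
  k=1: C(27,1)·0.166^1·0.834^26 = 0.0399751
  k=2: C(27,2)·0.166^2·0.834^25 = 0.1034367
  k=3: C(27,3)·0.166^3·0.834^24 = 0.1715676
  k=4: C(27,4)·0.166^4·0.834^23 = 0.2048937
1 − 0.5273116 = 0.4726884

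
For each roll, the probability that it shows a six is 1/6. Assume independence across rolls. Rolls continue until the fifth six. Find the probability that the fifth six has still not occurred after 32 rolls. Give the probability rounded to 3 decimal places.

Needing more than 32 rolls ⇔ fewer than 5 successes in the first 32. With X ~ Binomial(32, 0.166667), P(Y > 32) = P(X ≤ 4).
  k=0: C(32,0)·0.166667^0·0.833333^32 = 0.00293
  k=1: C(32,1)·0.166667^1·0.833333^31 = 0.01872
  k=2: C(32,2)·0.166667^2·0.833333^30 = 0.05804
  k=3: C(32,3)·0.166667^3·0.833333^29 = 0.11608
  k=4: C(32,4)·0.166667^4·0.833333^28 = 0.16832
P(X ≤ 4) = 0.36410

0.364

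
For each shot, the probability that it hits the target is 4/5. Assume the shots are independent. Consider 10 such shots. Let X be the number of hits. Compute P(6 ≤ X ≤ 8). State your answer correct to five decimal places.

0.59140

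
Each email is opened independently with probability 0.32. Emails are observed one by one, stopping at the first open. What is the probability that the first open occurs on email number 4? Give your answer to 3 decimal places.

Geometric (trials to first success), p = 0.32.
P(Y = 4) = (1−p)^3 · p = 0.31443 · 0.32 = 0.10062

0.101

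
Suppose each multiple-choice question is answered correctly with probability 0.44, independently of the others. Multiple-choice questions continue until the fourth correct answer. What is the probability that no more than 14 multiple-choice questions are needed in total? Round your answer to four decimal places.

0.9270

Finishing within 14 multiple-choice questions ⇔ at least 4 successes in the first 14. With X ~ Binomial(14, 0.44), P(Y ≤ 14) = 1 − P(X ≤ 3).
  k=0: C(14,0)·0.44^0·0.56^14 = 0.000298
  k=1: C(14,1)·0.44^1·0.56^13 = 0.003281
  k=2: C(14,2)·0.44^2·0.56^12 = 0.016757
  k=3: C(14,3)·0.44^3·0.56^11 = 0.052666
1 − 0.073002 = 0.926998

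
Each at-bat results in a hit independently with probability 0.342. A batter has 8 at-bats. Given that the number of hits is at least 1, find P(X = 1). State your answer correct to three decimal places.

X ~ Binomial(8, 0.342). Want P(X=1 | X≥1) = P(X=1) / P(X≥1).
P(X=1) = C(8,1)·0.342^1·0.658^7 = 0.14612
P(X≥1) = 1 − 0.03514 = 0.96486
Ratio = 0.14612 / 0.96486 = 0.15144

0.151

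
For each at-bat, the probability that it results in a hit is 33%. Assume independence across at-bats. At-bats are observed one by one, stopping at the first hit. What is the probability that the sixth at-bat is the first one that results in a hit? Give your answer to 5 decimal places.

0.04455

Geometric (trials to first success), p = 0.33.
P(Y = 6) = (1−p)^5 · p = 0.13501 · 0.33 = 0.0445541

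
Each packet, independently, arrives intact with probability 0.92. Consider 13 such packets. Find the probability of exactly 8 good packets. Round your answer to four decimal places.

X ~ Binomial(n=13, p=0.92).
P(X=8) = C(13,8) · p^8 · (1−p)^5
= 1287 · 0.51322 · 3.2768e-06 = 0.002164

0.0022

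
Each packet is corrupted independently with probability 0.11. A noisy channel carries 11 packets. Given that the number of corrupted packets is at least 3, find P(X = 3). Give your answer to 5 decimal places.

X ~ Binomial(11, 0.11). Want P(X=3 | X≥3) = P(X=3) / P(X≥3).
P(X=3) = C(11,3)·0.11^3·0.89^8 = 0.0864534
P(X≥3) = 1 − 0.2775173 − 0.3772988 − 0.2331622 = 0.1120217
Ratio = 0.0864534 / 0.1120217 = 0.7717558

0.77176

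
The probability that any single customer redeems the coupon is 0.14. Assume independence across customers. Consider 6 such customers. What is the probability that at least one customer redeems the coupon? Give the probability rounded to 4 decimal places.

0.5954

P(at least one) = 1 − P(none) = 1 − (1 − 0.14)^6
= 1 − 0.404567 = 0.595433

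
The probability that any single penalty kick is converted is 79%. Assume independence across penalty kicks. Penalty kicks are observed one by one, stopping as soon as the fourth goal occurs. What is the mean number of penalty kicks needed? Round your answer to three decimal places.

5.063

Y = total penalty kicks until the fourth success; negative binomial with r=4, p=0.79.
E[Y] = r / p = 4 / 0.79 = 5.06329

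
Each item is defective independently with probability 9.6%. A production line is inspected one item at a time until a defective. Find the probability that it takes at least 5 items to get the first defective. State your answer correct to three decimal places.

0.668

Y = number of items to the first success; geometric, p = 0.096.
P(Y > 4) = P(first 4 all fail) = (1−p)^4 = 0.66784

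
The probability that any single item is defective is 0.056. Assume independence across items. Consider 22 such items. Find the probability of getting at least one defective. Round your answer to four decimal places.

0.7186

P(at least one) = 1 − P(none) = 1 − (1 − 0.056)^22
= 1 − 0.281439 = 0.718561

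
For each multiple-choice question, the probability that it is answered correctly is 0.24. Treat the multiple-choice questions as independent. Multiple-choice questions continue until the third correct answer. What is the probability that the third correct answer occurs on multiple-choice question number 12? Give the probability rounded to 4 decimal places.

Y = trial on which the third success occurs; negative binomial, r=3, p=0.24.
P(Y=12) = C(11,2) · p^3 · (1−p)^9
= 55 · 0.013824 · 0.084591 = 0.064316

0.0643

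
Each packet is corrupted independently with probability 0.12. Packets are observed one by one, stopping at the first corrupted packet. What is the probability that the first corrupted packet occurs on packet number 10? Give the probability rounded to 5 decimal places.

Geometric (trials to first success), p = 0.12.
P(Y = 10) = (1−p)^9 · p = 0.31648 · 0.12 = 0.0379774

0.03798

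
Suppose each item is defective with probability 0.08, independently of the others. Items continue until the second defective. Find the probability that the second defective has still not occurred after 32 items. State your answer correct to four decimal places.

Needing more than 32 items ⇔ fewer than 2 successes in the first 32. With X ~ Binomial(32, 0.08), P(Y > 32) = P(X ≤ 1).
  k=0: C(32,0)·0.08^0·0.92^32 = 0.069376
  k=1: C(32,1)·0.08^1·0.92^31 = 0.193047
P(X ≤ 1) = 0.262423

0.2624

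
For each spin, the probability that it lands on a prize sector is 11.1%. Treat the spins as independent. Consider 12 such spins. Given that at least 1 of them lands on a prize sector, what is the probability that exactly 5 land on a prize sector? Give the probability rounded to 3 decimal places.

0.008

X ~ Binomial(12, 0.111). Want P(X=5 | X≥1) = P(X=5) / P(X≥1).
P(X=5) = C(12,5)·0.111^5·0.889^7 = 0.00586
P(X≥1) = 1 − 0.24368 = 0.75632
Ratio = 0.00586 / 0.75632 = 0.00774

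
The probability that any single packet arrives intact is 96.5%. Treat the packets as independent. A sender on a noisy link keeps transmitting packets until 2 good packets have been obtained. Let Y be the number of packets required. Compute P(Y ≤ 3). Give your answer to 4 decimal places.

0.9964

Finishing within 3 packets ⇔ at least 2 successes in the first 3. With X ~ Binomial(3, 0.965), P(Y ≤ 3) = 1 − P(X ≤ 1).
  k=0: C(3,0)·0.965^0·0.035^3 = 0.000043
  k=1: C(3,1)·0.965^1·0.035^2 = 0.003546
1 − 0.003589 = 0.996411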